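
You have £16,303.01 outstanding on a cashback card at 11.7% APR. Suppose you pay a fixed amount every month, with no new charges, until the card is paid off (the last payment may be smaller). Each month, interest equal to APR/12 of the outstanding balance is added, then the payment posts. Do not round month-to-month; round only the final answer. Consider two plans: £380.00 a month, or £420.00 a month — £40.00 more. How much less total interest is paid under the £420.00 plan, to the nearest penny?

Monthly rate r = 11.7%/12 = 0.975% = 0.00975.
At £380.00/mo: n = ⌈−ln(1 − rB₀/P)/ln(1+r)⌉ = 56 payments (last £319.41); total interest = total paid − £16,303.01 = £4,916.40.
At £420.00/mo: 50 payments (last £5.37); total interest £4,282.36.
Interest saved = £4,916.40 − £4,282.36 = £634.04.

£634.04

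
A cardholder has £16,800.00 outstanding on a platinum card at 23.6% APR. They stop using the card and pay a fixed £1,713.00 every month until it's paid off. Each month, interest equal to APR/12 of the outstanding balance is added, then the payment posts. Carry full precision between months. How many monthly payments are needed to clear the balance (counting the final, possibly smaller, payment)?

Monthly rate r = 23.6%/12 = 1.96667% = 0.0196667.
Recurrence: B ← B·(1+r) − £1,713.00.
Month 1: interest £330.40; balance after payment £15,417.40.
Month 2: interest £303.21; balance after payment £14,007.61.
Closed form: n = −ln(1 − rB₀/P)/ln(1+r) = −ln(0.80712)/ln(1.01967) ≈ 11.002, so the balance reaches zero during payment 12.

12 payments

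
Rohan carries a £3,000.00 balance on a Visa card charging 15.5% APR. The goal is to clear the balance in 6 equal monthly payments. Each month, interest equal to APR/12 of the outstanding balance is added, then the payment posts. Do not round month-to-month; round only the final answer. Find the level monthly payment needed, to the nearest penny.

£522.85

Monthly rate r = 15.5%/12 = 1.29167% = 0.0129167.
Level-payment amortization: P = B₀·r / (1 − (1+r)^(−n)) = 3000.00·0.0129167 / (1 − 1.01292^(−6)).
Denominator 1 − (1+r)^(−6) = 0.0741136165.
P = 38.75 / 0.0741136165 ≈ 522.85.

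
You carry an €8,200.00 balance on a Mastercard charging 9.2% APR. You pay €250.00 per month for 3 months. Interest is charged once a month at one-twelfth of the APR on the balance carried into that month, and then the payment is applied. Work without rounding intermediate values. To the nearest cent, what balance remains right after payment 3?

Monthly rate r = 9.2%/12 = 0.766667% = 0.00766667.
Each month: B ← B·(1+r) − €250.00.
Month 1: interest €62.87; balance after payment €8,012.87.
Month 2: interest €61.43; balance after payment €7,824.30.
Month 3: interest €59.99; balance after payment €7,634.28.

€7,634.28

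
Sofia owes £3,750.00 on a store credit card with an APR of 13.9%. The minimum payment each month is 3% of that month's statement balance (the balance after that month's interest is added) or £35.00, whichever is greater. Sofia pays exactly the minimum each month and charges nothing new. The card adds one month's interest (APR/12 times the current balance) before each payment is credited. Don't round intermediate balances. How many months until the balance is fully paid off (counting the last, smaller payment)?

104 months

Monthly rate r = 13.9%/12 = 1.15833% = 0.0115833.
While 3% of the post-interest balance exceeds £35.00, each month B ← (B·(1+r))·(1 − 0.03), i.e. B shrinks by the factor (1+r)·0.97 = 0.98124.
This holds for months 1–63. Entering month 64 the balance is £1,136.99; 3% of the post-interest balance is now below £35.00, so the flat £35.00 minimum applies from here.
From month 64 a fixed £35.00 at rate r clears £1,136.99 in 41 more payments. Total: 63 + 41 = 104 months.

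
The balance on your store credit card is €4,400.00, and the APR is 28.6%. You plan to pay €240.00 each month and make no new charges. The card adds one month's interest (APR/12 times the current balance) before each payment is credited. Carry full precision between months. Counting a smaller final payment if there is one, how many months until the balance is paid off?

25 payments

Monthly rate r = 28.6%/12 = 2.38333% = 0.0238333.
Recurrence: B ← B·(1+r) − €240.00.
Month 1: interest €104.87; balance after payment €4,264.87.
Month 2: interest €101.65; balance after payment €4,126.51.
Closed form: n = −ln(1 − rB₀/P)/ln(1+r) = −ln(0.56306)/ln(1.02383) ≈ 24.386, so the balance reaches zero during payment 25.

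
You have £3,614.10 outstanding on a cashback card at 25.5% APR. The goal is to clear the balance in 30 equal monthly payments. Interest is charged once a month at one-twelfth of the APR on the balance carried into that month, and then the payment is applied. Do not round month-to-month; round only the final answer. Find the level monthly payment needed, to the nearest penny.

Monthly rate r = 25.5%/12 = 2.125% = 0.02125.
Level-payment amortization: P = B₀·r / (1 − (1+r)^(−n)) = 3614.10·0.02125 / (1 − 1.02125^(−30)).
Denominator 1 − (1+r)^(−30) = 0.467845286.
P = 76.7996 / 0.467845286 ≈ 164.16.

£164.16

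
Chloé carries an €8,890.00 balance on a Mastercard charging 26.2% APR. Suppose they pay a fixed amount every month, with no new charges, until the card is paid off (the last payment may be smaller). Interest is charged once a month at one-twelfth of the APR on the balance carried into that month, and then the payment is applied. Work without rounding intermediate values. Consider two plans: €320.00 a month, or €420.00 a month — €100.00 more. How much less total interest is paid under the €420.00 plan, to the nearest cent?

€1,760.72

Monthly rate r = 26.2%/12 = 2.18333% = 0.0218333.
At €320.00/mo: n = ⌈−ln(1 − rB₀/P)/ln(1+r)⌉ = 44 payments (last €61.11); total interest = total paid − €8,890.00 = €4,931.11.
At €420.00/mo: 29 payments (last €300.39); total interest €3,170.39.
Interest saved = €4,931.11 − €3,170.39 = €1,760.72.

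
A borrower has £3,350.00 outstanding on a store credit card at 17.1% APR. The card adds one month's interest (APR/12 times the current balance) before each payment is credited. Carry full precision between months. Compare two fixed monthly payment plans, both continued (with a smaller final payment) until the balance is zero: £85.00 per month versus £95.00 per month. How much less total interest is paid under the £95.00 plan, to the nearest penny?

Monthly rate r = 17.1%/12 = 1.425% = 0.01425.
At £85.00/mo: n = ⌈−ln(1 − rB₀/P)/ln(1+r)⌉ = 59 payments (last £24.13); total interest = total paid − £3,350.00 = £1,604.13.
At £95.00/mo: 50 payments (last £32.63); total interest £1,337.63.
Interest saved = £1,604.13 − £1,337.63 = £266.50.

£266.50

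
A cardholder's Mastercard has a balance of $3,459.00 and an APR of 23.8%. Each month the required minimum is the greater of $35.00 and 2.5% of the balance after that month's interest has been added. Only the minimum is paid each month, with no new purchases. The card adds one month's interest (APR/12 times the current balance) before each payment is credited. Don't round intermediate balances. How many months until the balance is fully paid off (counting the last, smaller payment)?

Monthly rate r = 23.8%/12 = 1.98333% = 0.0198333.
While 2.5% of the post-interest balance exceeds $35.00, each month B ← (B·(1+r))·(1 − 0.025), i.e. B shrinks by the factor (1+r)·0.975 = 0.99434.
This holds for months 1–163. Entering month 164 the balance is $1,370.76; 2.5% of the post-interest balance is now below $35.00, so the flat $35.00 minimum applies from here.
From month 164 a fixed $35.00 at rate r clears $1,370.76 in 77 more payments. Total: 163 + 77 = 240 months.

240 months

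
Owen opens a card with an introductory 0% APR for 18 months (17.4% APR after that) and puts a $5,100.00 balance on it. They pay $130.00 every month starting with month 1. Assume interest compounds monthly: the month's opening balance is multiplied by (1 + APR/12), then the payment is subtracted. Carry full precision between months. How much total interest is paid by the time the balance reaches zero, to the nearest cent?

Promo months 1–18 at r₀ = 0%/12 = 0; months 19+ at r₁ = 17.4%/12 = 0.0145.
After month 18 (no interest yet): B = $5,100.00 − 18·$130.00 = $2,760.00.
Then at r₁ with $130.00/mo: n₂ = −ln(1 − r₁·B/P)/ln(1+r₁) ≈ 25.56 → 26 more payments.
Total paid = 43·$130.00 + $72.93 = $5,662.93; interest = $5,662.93 − $5,100.00 = $562.93.

$562.93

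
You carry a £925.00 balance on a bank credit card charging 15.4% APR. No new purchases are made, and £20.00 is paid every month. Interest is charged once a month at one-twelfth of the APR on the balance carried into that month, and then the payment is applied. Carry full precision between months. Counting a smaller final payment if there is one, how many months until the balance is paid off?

71 months

Monthly rate r = 15.4%/12 = 1.28333% = 0.0128333.
Recurrence: B ← B·(1+r) − £20.00.
Month 1: interest £11.87; balance after payment £916.87.
Month 2: interest £11.77; balance after payment £908.64.
Closed form: n = −ln(1 − rB₀/P)/ln(1+r) = −ln(0.40646)/ln(1.01283) ≈ 70.600, so the balance reaches zero during payment 71.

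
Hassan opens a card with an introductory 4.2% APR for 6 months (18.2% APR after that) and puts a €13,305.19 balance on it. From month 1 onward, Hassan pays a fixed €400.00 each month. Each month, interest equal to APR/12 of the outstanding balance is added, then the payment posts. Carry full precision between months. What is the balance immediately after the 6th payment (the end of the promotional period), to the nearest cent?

Promo months 1–6 at r₀ = 4.2%/12 = 0.0035; months 7+ at r₁ = 18.2%/12 = 0.0151667.
After month 6: iterate B ← B·(1+r₀) − €400.00 for 6 months → €11,165.96.

€11,165.96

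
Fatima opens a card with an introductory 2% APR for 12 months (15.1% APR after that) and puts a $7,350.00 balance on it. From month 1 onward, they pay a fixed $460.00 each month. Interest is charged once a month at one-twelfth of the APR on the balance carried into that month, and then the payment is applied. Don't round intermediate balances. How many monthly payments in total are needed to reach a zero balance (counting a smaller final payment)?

Promo months 1–12 at r₀ = 2%/12 = 0.00166667; months 13+ at r₁ = 15.1%/12 = 0.0125833.
After month 12: iterate B ← B·(1+r₀) − $460.00 for 12 months → $1,927.47.
Then at r₁ with $460.00/mo: n₂ = −ln(1 − r₁·B/P)/ln(1+r₁) ≈ 4.33 → 5 more payments.

17 months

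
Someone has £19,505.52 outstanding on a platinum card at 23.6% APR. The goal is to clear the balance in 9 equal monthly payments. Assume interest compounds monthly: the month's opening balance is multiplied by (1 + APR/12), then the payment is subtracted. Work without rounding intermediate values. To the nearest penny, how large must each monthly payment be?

Monthly rate r = 23.6%/12 = 1.96667% = 0.0196667.
Level-payment amortization: P = B₀·r / (1 − (1+r)^(−n)) = 19505.52·0.0196667 / (1 − 1.01967^(−9)).
Denominator 1 − (1+r)^(−9) = 0.160779663.
P = 383.609 / 0.160779663 ≈ 2385.93.

£2,385.93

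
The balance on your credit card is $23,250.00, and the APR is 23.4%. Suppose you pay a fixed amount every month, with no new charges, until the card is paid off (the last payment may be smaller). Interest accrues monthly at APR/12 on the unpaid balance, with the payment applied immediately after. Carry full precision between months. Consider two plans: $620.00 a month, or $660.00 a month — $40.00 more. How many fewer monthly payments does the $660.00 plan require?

8 fewer payments

Monthly rate r = 23.4%/12 = 1.95% = 0.0195.
At $620.00/mo: n = ⌈−ln(1 − rB₀/P)/ln(1+r)⌉ = 69 payments (last $23.87); total interest = total paid − $23,250.00 = $18,933.87.
At $660.00/mo: 61 payments (last $89.45); total interest $16,439.45.
Payments saved = 69 − 61 = 8.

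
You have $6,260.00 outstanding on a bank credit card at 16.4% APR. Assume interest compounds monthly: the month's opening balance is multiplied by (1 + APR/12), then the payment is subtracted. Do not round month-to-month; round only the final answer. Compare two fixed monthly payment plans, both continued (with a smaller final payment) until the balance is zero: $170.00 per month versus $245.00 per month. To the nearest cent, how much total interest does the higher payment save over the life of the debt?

$1,009.61

Monthly rate r = 16.4%/12 = 1.36667% = 0.0136667.
At $170.00/mo: n = ⌈−ln(1 − rB₀/P)/ln(1+r)⌉ = 52 payments (last $92.94); total interest = total paid − $6,260.00 = $2,502.94.
At $245.00/mo: 32 payments (last $158.33); total interest $1,493.33.
Interest saved = $2,502.94 − $1,493.33 = $1,009.61.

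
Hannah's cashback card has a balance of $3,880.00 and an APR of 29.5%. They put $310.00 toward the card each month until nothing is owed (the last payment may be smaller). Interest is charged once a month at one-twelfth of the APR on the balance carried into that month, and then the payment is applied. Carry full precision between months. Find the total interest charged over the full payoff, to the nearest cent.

Monthly rate r = 29.5%/12 = 2.45833% = 0.0245833.
Payoff takes n = ⌈−ln(1 − rB₀/P)/ln(1+r)⌉ = ⌈15.141⌉ = 16 payments; the last is $44.22.
Total paid = 15·$310.00 + $44.22 = $4,694.22.
Total interest = total paid − principal = $4,694.22 − $3,880.00 = $814.22.

$814.22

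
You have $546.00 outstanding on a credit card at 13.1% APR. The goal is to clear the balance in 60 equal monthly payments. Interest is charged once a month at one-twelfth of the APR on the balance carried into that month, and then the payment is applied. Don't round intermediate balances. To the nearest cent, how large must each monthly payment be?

$12.45

Monthly rate r = 13.1%/12 = 1.09167% = 0.0109167.
Level-payment amortization: P = B₀·r / (1 − (1+r)^(−n)) = 546.00·0.0109167 / (1 − 1.01092^(−60)).
Denominator 1 − (1+r)^(−60) = 0.478710954.
P = 5.9605 / 0.478710954 ≈ 12.45.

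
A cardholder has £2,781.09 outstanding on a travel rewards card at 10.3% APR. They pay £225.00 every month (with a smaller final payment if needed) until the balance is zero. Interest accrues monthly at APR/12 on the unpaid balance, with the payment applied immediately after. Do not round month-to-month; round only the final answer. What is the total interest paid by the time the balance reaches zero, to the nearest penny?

£171.57

Monthly rate r = 10.3%/12 = 0.858333% = 0.00858333.
Payoff takes n = ⌈−ln(1 − rB₀/P)/ln(1+r)⌉ = ⌈13.122⌉ = 14 payments; the last is £27.66.
Total paid = 13·£225.00 + £27.66 = £2,952.66.
Total interest = total paid − principal = £2,952.66 − £2,781.09 = £171.57.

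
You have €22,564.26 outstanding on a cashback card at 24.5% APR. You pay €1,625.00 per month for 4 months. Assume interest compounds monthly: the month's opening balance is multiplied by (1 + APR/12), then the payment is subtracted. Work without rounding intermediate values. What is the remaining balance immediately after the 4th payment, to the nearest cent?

Monthly rate r = 24.5%/12 = 2.04167% = 0.0204167.
Each month: B ← B·(1+r) − €1,625.00.
Month 1: interest €460.69; balance after payment €21,399.95.
Month 2: interest €436.92; balance after payment €20,211.86.
Month 3: interest €412.66; balance after payment €18,999.52.
Month 4: interest €387.91; balance after payment €17,762.43.

€17,762.43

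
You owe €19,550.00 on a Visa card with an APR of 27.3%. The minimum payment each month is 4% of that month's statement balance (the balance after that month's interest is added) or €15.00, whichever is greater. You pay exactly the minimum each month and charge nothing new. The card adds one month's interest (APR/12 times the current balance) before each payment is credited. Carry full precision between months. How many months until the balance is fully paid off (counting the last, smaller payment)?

Monthly rate r = 27.3%/12 = 2.275% = 0.02275.
While 4% of the post-interest balance exceeds €15.00, each month B ← (B·(1+r))·(1 − 0.04), i.e. B shrinks by the factor (1+r)·0.96 = 0.98184.
This holds for months 1–217. Entering month 218 the balance is €366.42; 4% of the post-interest balance is now below €15.00, so the flat €15.00 minimum applies from here.
From month 218 a fixed €15.00 at rate r clears €366.42 in 37 more payments. Total: 217 + 37 = 254 months.

254 months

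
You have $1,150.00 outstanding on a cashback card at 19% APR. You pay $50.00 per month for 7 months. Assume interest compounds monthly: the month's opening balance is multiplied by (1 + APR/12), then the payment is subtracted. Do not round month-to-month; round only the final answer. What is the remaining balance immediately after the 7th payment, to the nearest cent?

Monthly rate r = 19%/12 = 1.58333% = 0.0158333.
Each month: B ← B·(1+r) − $50.00.
Month 1: interest $18.21; balance after payment $1,118.21.
Month 2: interest $17.70; balance after payment $1,085.91.
Month 3: interest $17.19; balance after payment $1,053.11.
Month 4: interest $16.67; balance after payment $1,019.78.
Month 5: interest $16.15; balance after payment $985.93.
Month 6: interest $15.61; balance after payment $951.54.
Month 7: interest $15.07; balance after payment $916.60.

$916.60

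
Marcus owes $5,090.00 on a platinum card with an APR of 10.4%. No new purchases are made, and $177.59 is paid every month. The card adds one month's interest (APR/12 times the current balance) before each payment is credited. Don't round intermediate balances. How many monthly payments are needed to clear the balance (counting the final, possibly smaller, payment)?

34 payments

Monthly rate r = 10.4%/12 = 0.866667% = 0.00866667.
Recurrence: B ← B·(1+r) − $177.59.
Month 1: interest $44.11; balance after payment $4,956.52.
Month 2: interest $42.96; balance after payment $4,821.89.
Closed form: n = −ln(1 − rB₀/P)/ln(1+r) = −ln(0.7516)/ln(1.00867) ≈ 33.091, so the balance reaches zero during payment 34.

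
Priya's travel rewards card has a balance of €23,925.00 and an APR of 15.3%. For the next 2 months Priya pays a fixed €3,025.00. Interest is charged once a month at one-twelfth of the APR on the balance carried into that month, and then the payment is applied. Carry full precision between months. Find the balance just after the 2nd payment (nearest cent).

€18,450.41

Monthly rate r = 15.3%/12 = 1.275% = 0.01275.
Each month: B ← B·(1+r) − €3,025.00.
Month 1: interest €305.04; balance after payment €21,205.04.
Month 2: interest €270.36; balance after payment €18,450.41.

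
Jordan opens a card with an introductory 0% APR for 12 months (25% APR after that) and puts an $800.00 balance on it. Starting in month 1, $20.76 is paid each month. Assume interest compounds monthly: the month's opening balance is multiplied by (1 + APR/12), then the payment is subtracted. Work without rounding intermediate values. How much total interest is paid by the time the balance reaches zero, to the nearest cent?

$259.43

Promo months 1–12 at r₀ = 0%/12 = 0; months 13+ at r₁ = 25%/12 = 0.0208333.
After month 12 (no interest yet): B = $800.00 − 12·$20.76 = $550.88.
Then at r₁ with $20.76/mo: n₂ = −ln(1 − r₁·B/P)/ln(1+r₁) ≈ 39.03 → 40 more payments.
Total paid = 51·$20.76 + $0.67 = $1,059.43; interest = $1,059.43 − $800.00 = $259.43.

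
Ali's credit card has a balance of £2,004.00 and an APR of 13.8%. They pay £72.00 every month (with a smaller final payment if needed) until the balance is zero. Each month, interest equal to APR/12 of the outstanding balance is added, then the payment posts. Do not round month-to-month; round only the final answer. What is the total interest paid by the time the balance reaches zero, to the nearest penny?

£425.29

Monthly rate r = 13.8%/12 = 1.15% = 0.0115.
Payoff takes n = ⌈−ln(1 − rB₀/P)/ln(1+r)⌉ = ⌈33.739⌉ = 34 payments; the last is £53.29.
Total paid = 33·£72.00 + £53.29 = £2,429.29.
Total interest = total paid − principal = £2,429.29 − £2,004.00 = £425.29.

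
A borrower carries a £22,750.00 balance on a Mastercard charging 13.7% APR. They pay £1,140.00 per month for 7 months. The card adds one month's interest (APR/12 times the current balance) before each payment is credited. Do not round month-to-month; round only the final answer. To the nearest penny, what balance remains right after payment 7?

Monthly rate r = 13.7%/12 = 1.14167% = 0.0114167.
Each month: B ← B·(1+r) − £1,140.00.
Month 1: interest £259.73; balance after payment £21,869.73.
Month 2: interest £249.68; balance after payment £20,979.41.
Month 3: interest £239.51; balance after payment £20,078.92.
Month 4: interest £229.23; balance after payment £19,168.16.
Month 5: interest £218.84; balance after payment £18,246.99.
Month 6: interest £208.32; balance after payment £17,315.31.
Month 7: interest £197.68; balance after payment £16,373.00.

£16,373.00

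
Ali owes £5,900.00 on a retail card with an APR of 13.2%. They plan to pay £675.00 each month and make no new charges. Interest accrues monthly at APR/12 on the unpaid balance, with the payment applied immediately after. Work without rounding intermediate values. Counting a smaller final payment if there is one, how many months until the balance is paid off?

10 months

Monthly rate r = 13.2%/12 = 1.1% = 0.011.
Recurrence: B ← B·(1+r) − £675.00.
Month 1: interest £64.90; balance after payment £5,289.90.
Month 2: interest £58.19; balance after payment £4,673.09.
Closed form: n = −ln(1 − rB₀/P)/ln(1+r) = −ln(0.90385)/ln(1.011) ≈ 9.240, so the balance reaches zero during payment 10.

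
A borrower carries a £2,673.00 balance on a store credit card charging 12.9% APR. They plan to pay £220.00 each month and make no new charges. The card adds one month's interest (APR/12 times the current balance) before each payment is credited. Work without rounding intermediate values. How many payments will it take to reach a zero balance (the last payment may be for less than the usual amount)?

Monthly rate r = 12.9%/12 = 1.075% = 0.01075.
Recurrence: B ← B·(1+r) − £220.00.
Month 1: interest £28.73; balance after payment £2,481.73.
Month 2: interest £26.68; balance after payment £2,288.41.
Closed form: n = −ln(1 − rB₀/P)/ln(1+r) = −ln(0.86939)/ln(1.01075) ≈ 13.090, so the balance reaches zero during payment 14.

14 payments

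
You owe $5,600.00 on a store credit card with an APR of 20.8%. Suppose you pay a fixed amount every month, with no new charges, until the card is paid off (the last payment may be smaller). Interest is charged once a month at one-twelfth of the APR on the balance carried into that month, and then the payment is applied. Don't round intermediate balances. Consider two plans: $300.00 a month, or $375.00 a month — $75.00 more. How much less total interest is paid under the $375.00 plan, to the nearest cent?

Monthly rate r = 20.8%/12 = 1.73333% = 0.0173333.
At $300.00/mo: n = ⌈−ln(1 − rB₀/P)/ln(1+r)⌉ = 23 payments (last $224.62); total interest = total paid − $5,600.00 = $1,224.62.
At $375.00/mo: 18 payments (last $162.33); total interest $937.33.
Interest saved = $1,224.62 − $937.33 = $287.29.

$287.29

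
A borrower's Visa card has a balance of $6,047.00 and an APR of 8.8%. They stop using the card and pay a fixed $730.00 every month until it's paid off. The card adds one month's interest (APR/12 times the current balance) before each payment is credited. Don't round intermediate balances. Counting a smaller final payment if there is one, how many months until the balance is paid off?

Monthly rate r = 8.8%/12 = 0.733333% = 0.00733333.
Recurrence: B ← B·(1+r) − $730.00.
Month 1: interest $44.34; balance after payment $5,361.34.
Month 2: interest $39.32; balance after payment $4,670.66.
Closed form: n = −ln(1 − rB₀/P)/ln(1+r) = −ln(0.93925)/ln(1.00733) ≈ 8.577, so the balance reaches zero during payment 9.

9 months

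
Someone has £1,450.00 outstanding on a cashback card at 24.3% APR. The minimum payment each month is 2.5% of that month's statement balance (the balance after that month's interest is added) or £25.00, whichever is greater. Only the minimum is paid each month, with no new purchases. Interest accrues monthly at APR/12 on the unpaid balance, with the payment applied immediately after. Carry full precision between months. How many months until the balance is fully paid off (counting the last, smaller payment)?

154 months

Monthly rate r = 24.3%/12 = 2.025% = 0.02025.
While 2.5% of the post-interest balance exceeds £25.00, each month B ← (B·(1+r))·(1 − 0.025), i.e. B shrinks by the factor (1+r)·0.975 = 0.99474.
This holds for months 1–75. Entering month 76 the balance is £976.58; 2.5% of the post-interest balance is now below £25.00, so the flat £25.00 minimum applies from here.
From month 76 a fixed £25.00 at rate r clears £976.58 in 79 more payments. Total: 75 + 79 = 154 months.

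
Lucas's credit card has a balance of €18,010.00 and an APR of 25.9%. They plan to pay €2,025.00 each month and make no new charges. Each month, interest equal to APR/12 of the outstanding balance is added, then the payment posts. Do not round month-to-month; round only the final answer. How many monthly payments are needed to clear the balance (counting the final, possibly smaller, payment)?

10 payments

Monthly rate r = 25.9%/12 = 2.15833% = 0.0215833.
Recurrence: B ← B·(1+r) − €2,025.00.
Month 1: interest €388.72; balance after payment €16,373.72.
Month 2: interest €353.40; balance after payment €14,702.12.
Closed form: n = −ln(1 − rB₀/P)/ln(1+r) = −ln(0.80804)/ln(1.02158) ≈ 9.981, so the balance reaches zero during payment 10.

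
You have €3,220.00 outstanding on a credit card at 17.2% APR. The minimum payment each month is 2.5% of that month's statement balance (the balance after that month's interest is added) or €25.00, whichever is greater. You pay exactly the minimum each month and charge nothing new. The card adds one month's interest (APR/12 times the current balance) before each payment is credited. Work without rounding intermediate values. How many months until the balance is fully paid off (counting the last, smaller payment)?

Monthly rate r = 17.2%/12 = 1.43333% = 0.0143333.
While 2.5% of the post-interest balance exceeds €25.00, each month B ← (B·(1+r))·(1 − 0.025), i.e. B shrinks by the factor (1+r)·0.975 = 0.98897.
This holds for months 1–107. Entering month 108 the balance is €983.30; 2.5% of the post-interest balance is now below €25.00, so the flat €25.00 minimum applies from here.
From month 108 a fixed €25.00 at rate r clears €983.30 in 59 more payments. Total: 107 + 59 = 166 months.

166 months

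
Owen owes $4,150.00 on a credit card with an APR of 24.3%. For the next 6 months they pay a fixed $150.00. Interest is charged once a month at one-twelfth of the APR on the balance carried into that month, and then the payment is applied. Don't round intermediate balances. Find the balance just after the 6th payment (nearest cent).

$3,733.64

Monthly rate r = 24.3%/12 = 2.025% = 0.02025.
Each month: B ← B·(1+r) − $150.00.
Month 1: interest $84.04; balance after payment $4,084.04.
Month 2: interest $82.70; balance after payment $4,016.74.
Month 3: interest $81.34; balance after payment $3,948.08.
Month 4: interest $79.95; balance after payment $3,878.03.
Month 5: interest $78.53; balance after payment $3,806.56.
Month 6: interest $77.08; balance after payment $3,733.64.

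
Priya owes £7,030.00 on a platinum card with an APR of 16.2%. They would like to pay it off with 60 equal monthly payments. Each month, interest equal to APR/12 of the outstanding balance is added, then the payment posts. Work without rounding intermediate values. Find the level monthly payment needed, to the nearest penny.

£171.70

Monthly rate r = 16.2%/12 = 1.35% = 0.0135.
Level-payment amortization: P = B₀·r / (1 − (1+r)^(−n)) = 7030.00·0.0135 / (1 − 1.0135^(−60)).
Denominator 1 − (1+r)^(−60) = 0.5527248.
P = 94.905 / 0.5527248 ≈ 171.70.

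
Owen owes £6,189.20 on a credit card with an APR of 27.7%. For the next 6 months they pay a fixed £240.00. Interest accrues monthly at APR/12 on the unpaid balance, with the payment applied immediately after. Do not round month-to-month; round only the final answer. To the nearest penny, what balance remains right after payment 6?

Monthly rate r = 27.7%/12 = 2.30833% = 0.0230833.
Each month: B ← B·(1+r) − £240.00.
Month 1: interest £142.87; balance after payment £6,092.07.
Month 2: interest £140.63; balance after payment £5,992.69.
Month 3: interest £138.33; balance after payment £5,891.02.
Month 4: interest £135.98; balance after payment £5,787.01.
Month 5: interest £133.58; balance after payment £5,680.59.
Month 6: interest £131.13; balance after payment £5,571.72.

£5,571.72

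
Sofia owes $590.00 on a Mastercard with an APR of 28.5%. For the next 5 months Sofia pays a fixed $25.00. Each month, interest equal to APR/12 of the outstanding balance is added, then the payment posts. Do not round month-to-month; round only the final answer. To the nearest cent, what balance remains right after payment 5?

Monthly rate r = 28.5%/12 = 2.375% = 0.02375.
Each month: B ← B·(1+r) − $25.00.
Month 1: interest $14.01; balance after payment $579.01.
Month 2: interest $13.75; balance after payment $567.76.
Month 3: interest $13.48; balance after payment $556.25.
Month 4: interest $13.21; balance after payment $544.46.
Month 5: interest $12.93; balance after payment $532.39.

$532.39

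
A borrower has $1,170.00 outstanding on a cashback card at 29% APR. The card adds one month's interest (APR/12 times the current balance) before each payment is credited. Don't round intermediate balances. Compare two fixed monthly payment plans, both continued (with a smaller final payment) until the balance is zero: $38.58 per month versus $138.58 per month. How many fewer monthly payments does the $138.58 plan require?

Monthly rate r = 29%/12 = 2.41667% = 0.0241667.
At $38.58/mo: n = ⌈−ln(1 − rB₀/P)/ln(1+r)⌉ = 56 payments (last $10.99); total interest = total paid − $1,170.00 = $962.89.
At $138.58/mo: 10 payments (last $77.51); total interest $154.73.
Payments saved = 56 − 10 = 46.

46 fewer payments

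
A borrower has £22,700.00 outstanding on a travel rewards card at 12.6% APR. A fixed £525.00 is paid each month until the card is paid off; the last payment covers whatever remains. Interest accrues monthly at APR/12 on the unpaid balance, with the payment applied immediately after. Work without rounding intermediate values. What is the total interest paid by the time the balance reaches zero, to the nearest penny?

Monthly rate r = 12.6%/12 = 1.05% = 0.0105.
Payoff takes n = ⌈−ln(1 − rB₀/P)/ln(1+r)⌉ = ⌈57.934⌉ = 58 payments; the last is £490.56.
Total paid = 57·£525.00 + £490.56 = £30,415.56.
Total interest = total paid − principal = £30,415.56 − £22,700.00 = £7,715.56.

£7,715.56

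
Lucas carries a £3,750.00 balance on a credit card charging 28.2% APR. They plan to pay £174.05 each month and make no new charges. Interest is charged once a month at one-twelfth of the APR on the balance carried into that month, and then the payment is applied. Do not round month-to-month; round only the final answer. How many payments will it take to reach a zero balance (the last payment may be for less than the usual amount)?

31 payments

Monthly rate r = 28.2%/12 = 2.35% = 0.0235.
Recurrence: B ← B·(1+r) − £174.05.
Month 1: interest £88.12; balance after payment £3,664.07.
Month 2: interest £86.11; balance after payment £3,576.13.
Closed form: n = −ln(1 − rB₀/P)/ln(1+r) = −ln(0.49368)/ln(1.0235) ≈ 30.388, so the balance reaches zero during payment 31.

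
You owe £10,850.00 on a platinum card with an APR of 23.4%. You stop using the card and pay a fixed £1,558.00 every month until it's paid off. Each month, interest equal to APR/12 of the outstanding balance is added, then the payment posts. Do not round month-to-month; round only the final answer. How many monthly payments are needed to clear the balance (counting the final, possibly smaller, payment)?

8 months

Monthly rate r = 23.4%/12 = 1.95% = 0.0195.
Recurrence: B ← B·(1+r) − £1,558.00.
Month 1: interest £211.57; balance after payment £9,503.58.
Month 2: interest £185.32; balance after payment £8,130.89.
Closed form: n = −ln(1 − rB₀/P)/ln(1+r) = −ln(0.8642)/ln(1.0195) ≈ 7.557, so the balance reaches zero during payment 8.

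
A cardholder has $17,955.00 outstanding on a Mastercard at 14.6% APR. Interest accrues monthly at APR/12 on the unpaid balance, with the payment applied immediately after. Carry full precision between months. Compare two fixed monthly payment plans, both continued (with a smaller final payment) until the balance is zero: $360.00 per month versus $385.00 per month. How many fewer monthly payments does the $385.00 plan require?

8 fewer payments

Monthly rate r = 14.6%/12 = 1.21667% = 0.0121667.
At $360.00/mo: n = ⌈−ln(1 − rB₀/P)/ln(1+r)⌉ = 78 payments (last $68.46); total interest = total paid − $17,955.00 = $9,833.46.
At $385.00/mo: 70 payments (last $112.82); total interest $8,722.82.
Payments saved = 78 − 70 = 8.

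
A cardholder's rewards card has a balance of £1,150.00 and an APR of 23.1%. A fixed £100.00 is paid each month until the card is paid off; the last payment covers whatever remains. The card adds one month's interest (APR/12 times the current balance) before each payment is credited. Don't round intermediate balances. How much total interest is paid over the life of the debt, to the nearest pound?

Monthly rate r = 23.1%/12 = 1.925% = 0.01925.
Payoff takes n = ⌈−ln(1 − rB₀/P)/ln(1+r)⌉ = ⌈13.123⌉ = 14 payments; the last is £12.45.
Total paid = 13·£100.00 + £12.45 = £1,312.45.
Total interest = total paid − principal = £1,312.45 − £1,150.00 = £162.45.

£162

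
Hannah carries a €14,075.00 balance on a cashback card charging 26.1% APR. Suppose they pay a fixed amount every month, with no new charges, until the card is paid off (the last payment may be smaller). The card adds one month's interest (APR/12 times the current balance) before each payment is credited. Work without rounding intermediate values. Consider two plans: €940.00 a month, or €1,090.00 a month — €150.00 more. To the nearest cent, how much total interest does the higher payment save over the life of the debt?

Monthly rate r = 26.1%/12 = 2.175% = 0.02175.
At €940.00/mo: n = ⌈−ln(1 − rB₀/P)/ln(1+r)⌉ = 19 payments (last €296.40); total interest = total paid − €14,075.00 = €3,141.40.
At €1,090.00/mo: 16 payments (last €354.07); total interest €2,629.07.
Interest saved = €3,141.40 − €2,629.07 = €512.33.

€512.33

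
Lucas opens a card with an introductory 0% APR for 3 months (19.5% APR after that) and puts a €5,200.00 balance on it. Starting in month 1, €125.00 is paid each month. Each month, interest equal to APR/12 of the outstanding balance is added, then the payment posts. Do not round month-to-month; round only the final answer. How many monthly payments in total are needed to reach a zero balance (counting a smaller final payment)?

Promo months 1–3 at r₀ = 0%/12 = 0; months 4+ at r₁ = 19.5%/12 = 0.01625.
After month 3 (no interest yet): B = €5,200.00 − 3·€125.00 = €4,825.00.
Then at r₁ with €125.00/mo: n₂ = −ln(1 − r₁·B/P)/ln(1+r₁) ≈ 61.22 → 62 more payments.

65 months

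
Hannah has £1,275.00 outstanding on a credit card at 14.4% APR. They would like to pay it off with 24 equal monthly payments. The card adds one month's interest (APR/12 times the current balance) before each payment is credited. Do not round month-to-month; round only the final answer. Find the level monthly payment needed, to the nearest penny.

Monthly rate r = 14.4%/12 = 1.2% = 0.012.
Level-payment amortization: P = B₀·r / (1 − (1+r)^(−n)) = 1275.00·0.012 / (1 − 1.012^(−24)).
Denominator 1 − (1+r)^(−24) = 0.24895199.
P = 15.3 / 0.24895199 ≈ 61.46.

£61.46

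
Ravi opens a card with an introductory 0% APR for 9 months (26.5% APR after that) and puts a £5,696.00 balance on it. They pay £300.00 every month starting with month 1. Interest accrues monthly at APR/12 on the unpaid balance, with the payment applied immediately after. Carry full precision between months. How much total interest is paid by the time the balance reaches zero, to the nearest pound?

Promo months 1–9 at r₀ = 0%/12 = 0; months 10+ at r₁ = 26.5%/12 = 0.0220833.
After month 9 (no interest yet): B = £5,696.00 − 9·£300.00 = £2,996.00.
Then at r₁ with £300.00/mo: n₂ = −ln(1 − r₁·B/P)/ln(1+r₁) ≈ 11.41 → 12 more payments.
Total paid = 20·£300.00 + £122.74 = £6,122.74; interest = £6,122.74 − £5,696.00 = £426.74.

£427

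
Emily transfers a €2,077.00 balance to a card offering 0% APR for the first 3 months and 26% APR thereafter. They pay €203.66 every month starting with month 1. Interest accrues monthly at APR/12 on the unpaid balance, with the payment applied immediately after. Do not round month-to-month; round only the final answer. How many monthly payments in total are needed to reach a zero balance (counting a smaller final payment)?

11 months

Promo months 1–3 at r₀ = 0%/12 = 0; months 4+ at r₁ = 26%/12 = 0.0216667.
After month 3 (no interest yet): B = €2,077.00 − 3·€203.66 = €1,466.02.
Then at r₁ with €203.66/mo: n₂ = −ln(1 − r₁·B/P)/ln(1+r₁) ≈ 7.91 → 8 more payments.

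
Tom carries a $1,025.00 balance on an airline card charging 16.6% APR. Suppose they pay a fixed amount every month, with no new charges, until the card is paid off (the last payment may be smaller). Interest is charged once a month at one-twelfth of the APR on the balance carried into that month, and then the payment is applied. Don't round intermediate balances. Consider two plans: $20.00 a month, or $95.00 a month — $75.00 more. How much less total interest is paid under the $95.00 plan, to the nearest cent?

Monthly rate r = 16.6%/12 = 1.38333% = 0.0138333.
At $20.00/mo: n = ⌈−ln(1 − rB₀/P)/ln(1+r)⌉ = 90 payments (last $16.85); total interest = total paid − $1,025.00 = $771.85.
At $95.00/mo: 12 payments (last $72.85); total interest $92.85.
Interest saved = $771.85 − $92.85 = $679.00.

$679.00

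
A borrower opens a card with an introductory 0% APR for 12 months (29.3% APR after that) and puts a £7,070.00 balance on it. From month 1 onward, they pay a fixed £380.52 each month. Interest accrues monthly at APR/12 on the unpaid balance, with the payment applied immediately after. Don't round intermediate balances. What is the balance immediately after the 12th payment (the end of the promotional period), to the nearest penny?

£2,503.76

Promo months 1–12 at r₀ = 0%/12 = 0; months 13+ at r₁ = 29.3%/12 = 0.0244167.
After month 12 (no interest yet): B = £7,070.00 − 12·£380.52 = £2,503.76.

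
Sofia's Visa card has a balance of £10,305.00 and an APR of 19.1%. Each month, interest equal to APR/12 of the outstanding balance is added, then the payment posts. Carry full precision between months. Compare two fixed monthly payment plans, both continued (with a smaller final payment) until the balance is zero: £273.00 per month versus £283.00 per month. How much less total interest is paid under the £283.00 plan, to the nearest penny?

£347.12

Monthly rate r = 19.1%/12 = 1.59167% = 0.0159167.
At £273.00/mo: n = ⌈−ln(1 − rB₀/P)/ln(1+r)⌉ = 59 payments (last £42.15); total interest = total paid − £10,305.00 = £5,571.15.
At £283.00/mo: 55 payments (last £247.03); total interest £5,224.03.
Interest saved = £5,571.15 − £5,224.03 = £347.12.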